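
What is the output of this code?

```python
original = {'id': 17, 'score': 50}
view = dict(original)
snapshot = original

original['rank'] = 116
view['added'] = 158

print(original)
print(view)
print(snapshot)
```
{'id': 17, 'score': 50, 'rank': 116}
{'id': 17, 'score': 50, 'added': 158}
{'id': 17, 'score': 50, 'rank': 116}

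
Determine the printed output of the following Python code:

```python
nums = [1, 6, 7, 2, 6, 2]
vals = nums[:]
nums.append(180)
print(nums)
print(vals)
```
[1, 6, 7, 2, 6, 2, 180]
[1, 6, 7, 2, 6, 2]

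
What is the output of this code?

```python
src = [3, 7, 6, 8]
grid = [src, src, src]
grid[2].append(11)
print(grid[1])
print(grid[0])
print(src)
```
[3, 7, 6, 8, 11]
[3, 7, 6, 8, 11]
[3, 7, 6, 8, 11]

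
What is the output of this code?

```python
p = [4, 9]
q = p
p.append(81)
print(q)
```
[4, 9, 81]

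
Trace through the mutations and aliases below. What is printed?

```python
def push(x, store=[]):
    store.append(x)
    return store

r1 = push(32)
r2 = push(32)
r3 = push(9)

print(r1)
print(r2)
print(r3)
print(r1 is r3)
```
[32, 32, 9]
[32, 32, 9]
[32, 32, 9]
True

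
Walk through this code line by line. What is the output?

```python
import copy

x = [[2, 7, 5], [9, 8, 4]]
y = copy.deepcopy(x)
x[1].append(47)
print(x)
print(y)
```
[[2, 7, 5], [9, 8, 4, 47]]
[[2, 7, 5], [9, 8, 4]]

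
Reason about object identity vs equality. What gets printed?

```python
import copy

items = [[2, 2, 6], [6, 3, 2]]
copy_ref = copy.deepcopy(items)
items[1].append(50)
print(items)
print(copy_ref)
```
[[2, 2, 6], [6, 3, 2, 50]]
[[2, 2, 6], [6, 3, 2]]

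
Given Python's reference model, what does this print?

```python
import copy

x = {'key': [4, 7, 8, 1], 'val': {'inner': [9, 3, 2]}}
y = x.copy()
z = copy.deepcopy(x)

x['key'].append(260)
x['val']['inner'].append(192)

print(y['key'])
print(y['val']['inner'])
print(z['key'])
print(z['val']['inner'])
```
[4, 7, 8, 1, 260]
[9, 3, 2, 192]
[4, 7, 8, 1]
[9, 3, 2]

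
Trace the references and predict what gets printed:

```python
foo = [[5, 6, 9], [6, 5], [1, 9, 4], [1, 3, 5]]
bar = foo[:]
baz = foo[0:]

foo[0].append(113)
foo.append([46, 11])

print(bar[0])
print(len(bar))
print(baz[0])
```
[5, 6, 9, 113]
4
[5, 6, 9, 113]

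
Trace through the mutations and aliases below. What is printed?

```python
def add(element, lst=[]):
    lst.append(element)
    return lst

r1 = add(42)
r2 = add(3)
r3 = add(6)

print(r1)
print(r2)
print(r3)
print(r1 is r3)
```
[42, 3, 6]
[42, 3, 6]
[42, 3, 6]
True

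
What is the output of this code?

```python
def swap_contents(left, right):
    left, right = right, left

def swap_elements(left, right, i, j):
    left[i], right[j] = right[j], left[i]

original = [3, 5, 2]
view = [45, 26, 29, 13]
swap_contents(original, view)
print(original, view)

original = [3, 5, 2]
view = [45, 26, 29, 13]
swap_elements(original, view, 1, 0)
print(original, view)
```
[3, 5, 2] [45, 26, 29, 13]
[3, 45, 2] [5, 26, 29, 13]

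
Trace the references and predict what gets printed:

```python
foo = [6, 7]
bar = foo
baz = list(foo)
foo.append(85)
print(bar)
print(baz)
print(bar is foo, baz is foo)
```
[6, 7, 85]
[6, 7]
True False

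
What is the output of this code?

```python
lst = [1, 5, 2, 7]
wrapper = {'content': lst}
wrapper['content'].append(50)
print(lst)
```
[1, 5, 2, 7, 50]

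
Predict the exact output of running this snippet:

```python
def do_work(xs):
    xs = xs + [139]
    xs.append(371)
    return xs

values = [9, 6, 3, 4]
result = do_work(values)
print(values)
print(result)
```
[9, 6, 3, 4]
[9, 6, 3, 4, 139, 371]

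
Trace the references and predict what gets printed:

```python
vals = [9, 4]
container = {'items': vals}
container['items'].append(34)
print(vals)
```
[9, 4, 34]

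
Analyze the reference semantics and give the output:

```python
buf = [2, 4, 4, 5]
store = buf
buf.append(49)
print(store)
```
[2, 4, 4, 5, 49]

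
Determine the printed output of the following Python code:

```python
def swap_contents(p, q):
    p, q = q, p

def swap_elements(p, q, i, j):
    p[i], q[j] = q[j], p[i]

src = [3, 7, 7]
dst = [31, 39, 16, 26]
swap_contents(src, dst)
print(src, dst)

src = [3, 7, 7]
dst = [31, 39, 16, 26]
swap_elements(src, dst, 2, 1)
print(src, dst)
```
[3, 7, 7] [31, 39, 16, 26]
[3, 7, 39] [31, 7, 16, 26]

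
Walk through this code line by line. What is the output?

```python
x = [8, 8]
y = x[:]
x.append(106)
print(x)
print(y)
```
[8, 8, 106]
[8, 8]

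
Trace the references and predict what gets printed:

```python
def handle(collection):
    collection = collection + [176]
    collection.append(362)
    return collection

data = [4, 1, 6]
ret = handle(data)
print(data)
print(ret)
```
[4, 1, 6]
[4, 1, 6, 176, 362]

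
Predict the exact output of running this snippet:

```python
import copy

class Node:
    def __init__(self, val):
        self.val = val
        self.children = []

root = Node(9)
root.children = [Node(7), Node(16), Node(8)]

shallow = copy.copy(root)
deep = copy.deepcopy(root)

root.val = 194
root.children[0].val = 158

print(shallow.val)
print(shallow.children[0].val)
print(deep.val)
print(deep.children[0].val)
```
9
158
9
7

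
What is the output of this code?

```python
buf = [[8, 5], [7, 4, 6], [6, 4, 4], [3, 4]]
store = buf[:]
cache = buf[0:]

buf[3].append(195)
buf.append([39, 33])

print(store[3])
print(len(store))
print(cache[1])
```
[3, 4, 195]
4
[7, 4, 6]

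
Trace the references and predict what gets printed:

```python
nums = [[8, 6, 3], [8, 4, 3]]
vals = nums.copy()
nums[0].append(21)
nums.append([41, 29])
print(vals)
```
[[8, 6, 3, 21], [8, 4, 3]]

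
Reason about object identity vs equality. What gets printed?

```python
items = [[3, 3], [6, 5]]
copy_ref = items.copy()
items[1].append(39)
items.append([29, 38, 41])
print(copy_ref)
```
[[3, 3], [6, 5, 39]]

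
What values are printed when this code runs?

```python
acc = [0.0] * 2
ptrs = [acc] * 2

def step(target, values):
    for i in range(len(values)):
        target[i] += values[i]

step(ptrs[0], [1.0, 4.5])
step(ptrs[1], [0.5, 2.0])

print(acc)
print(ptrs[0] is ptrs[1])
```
[1.5, 6.5]
True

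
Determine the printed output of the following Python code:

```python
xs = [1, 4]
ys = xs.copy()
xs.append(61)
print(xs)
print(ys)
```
[1, 4, 61]
[1, 4]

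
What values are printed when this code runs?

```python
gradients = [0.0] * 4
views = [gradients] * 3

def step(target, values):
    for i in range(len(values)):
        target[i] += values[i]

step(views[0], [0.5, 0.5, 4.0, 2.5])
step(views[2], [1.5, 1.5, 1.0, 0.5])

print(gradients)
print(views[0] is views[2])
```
[2.0, 2.0, 5.0, 3.0]
True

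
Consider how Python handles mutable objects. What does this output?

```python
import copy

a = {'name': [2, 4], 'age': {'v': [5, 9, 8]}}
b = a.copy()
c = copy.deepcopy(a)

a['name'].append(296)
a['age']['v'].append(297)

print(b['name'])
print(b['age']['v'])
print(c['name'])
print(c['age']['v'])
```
[2, 4, 296]
[5, 9, 8, 297]
[2, 4]
[5, 9, 8]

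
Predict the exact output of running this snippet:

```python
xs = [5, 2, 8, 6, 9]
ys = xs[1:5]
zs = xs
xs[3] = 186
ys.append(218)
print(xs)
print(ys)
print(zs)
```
[5, 2, 8, 186, 9]
[2, 8, 6, 9, 218]
[5, 2, 8, 186, 9]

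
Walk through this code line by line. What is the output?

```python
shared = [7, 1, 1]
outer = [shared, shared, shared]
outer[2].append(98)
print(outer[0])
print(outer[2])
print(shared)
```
[7, 1, 1, 98]
[7, 1, 1, 98]
[7, 1, 1, 98]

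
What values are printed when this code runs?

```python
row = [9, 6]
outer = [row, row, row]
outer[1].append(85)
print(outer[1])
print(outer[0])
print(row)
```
[9, 6, 85]
[9, 6, 85]
[9, 6, 85]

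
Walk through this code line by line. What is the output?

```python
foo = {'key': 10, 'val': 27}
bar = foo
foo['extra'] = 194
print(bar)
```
{'key': 10, 'val': 27, 'extra': 194}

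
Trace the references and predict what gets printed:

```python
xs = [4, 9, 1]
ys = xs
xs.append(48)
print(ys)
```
[4, 9, 1, 48]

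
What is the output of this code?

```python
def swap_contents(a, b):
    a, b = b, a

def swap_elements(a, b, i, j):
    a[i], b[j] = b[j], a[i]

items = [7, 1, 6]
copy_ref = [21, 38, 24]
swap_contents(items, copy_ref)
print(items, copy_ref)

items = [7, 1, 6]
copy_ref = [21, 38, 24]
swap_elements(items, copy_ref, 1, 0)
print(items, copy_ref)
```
[7, 1, 6] [21, 38, 24]
[7, 21, 6] [1, 38, 24]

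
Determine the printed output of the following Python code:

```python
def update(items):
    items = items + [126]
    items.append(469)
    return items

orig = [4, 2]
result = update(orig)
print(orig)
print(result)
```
[4, 2]
[4, 2, 126, 469]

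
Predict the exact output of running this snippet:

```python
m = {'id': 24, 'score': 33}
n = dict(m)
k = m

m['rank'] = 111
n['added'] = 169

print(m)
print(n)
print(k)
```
{'id': 24, 'score': 33, 'rank': 111}
{'id': 24, 'score': 33, 'added': 169}
{'id': 24, 'score': 33, 'rank': 111}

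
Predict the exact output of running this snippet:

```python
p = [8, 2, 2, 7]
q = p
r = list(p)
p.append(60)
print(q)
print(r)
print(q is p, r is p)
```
[8, 2, 2, 7, 60]
[8, 2, 2, 7]
True False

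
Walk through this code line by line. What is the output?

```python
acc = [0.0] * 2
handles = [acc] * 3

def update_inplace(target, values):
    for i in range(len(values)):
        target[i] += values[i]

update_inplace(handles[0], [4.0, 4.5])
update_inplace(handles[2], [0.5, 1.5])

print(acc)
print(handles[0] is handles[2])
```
[4.5, 6.0]
True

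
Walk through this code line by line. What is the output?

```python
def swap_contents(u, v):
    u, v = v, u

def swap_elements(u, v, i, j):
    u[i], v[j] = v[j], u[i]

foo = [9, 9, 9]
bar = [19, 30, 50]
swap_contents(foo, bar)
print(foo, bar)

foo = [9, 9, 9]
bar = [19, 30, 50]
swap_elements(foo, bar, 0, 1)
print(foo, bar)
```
[9, 9, 9] [19, 30, 50]
[30, 9, 9] [19, 9, 50]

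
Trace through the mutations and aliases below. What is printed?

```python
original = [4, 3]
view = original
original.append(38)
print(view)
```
[4, 3, 38]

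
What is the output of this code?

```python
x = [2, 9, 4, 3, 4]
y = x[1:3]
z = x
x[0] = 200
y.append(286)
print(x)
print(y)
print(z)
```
[200, 9, 4, 3, 4]
[9, 4, 286]
[200, 9, 4, 3, 4]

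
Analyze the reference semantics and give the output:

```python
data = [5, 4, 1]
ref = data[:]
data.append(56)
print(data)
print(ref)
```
[5, 4, 1, 56]
[5, 4, 1]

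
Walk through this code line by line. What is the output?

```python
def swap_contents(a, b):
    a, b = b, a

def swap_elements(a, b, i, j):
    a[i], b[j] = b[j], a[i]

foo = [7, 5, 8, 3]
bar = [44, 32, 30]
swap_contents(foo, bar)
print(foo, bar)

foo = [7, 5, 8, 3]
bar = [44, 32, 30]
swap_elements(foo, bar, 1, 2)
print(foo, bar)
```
[7, 5, 8, 3] [44, 32, 30]
[7, 30, 8, 3] [44, 32, 5]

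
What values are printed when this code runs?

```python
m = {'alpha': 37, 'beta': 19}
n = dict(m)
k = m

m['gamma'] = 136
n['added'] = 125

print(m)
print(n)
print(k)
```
{'alpha': 37, 'beta': 19, 'gamma': 136}
{'alpha': 37, 'beta': 19, 'added': 125}
{'alpha': 37, 'beta': 19, 'gamma': 136}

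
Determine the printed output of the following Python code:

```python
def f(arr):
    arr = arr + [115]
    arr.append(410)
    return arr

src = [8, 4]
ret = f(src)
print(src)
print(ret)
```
[8, 4]
[8, 4, 115, 410]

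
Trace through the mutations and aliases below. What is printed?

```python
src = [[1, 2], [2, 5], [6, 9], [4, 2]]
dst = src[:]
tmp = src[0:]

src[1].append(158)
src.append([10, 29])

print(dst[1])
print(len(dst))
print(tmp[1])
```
[2, 5, 158]
4
[2, 5, 158]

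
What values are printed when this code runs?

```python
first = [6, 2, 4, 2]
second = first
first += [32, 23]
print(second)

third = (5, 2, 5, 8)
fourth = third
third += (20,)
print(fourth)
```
[6, 2, 4, 2, 32, 23]
(5, 2, 5, 8)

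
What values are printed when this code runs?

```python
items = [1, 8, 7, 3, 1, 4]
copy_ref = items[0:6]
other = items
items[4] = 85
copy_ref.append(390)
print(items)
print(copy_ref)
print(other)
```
[1, 8, 7, 3, 85, 4]
[1, 8, 7, 3, 1, 4, 390]
[1, 8, 7, 3, 85, 4]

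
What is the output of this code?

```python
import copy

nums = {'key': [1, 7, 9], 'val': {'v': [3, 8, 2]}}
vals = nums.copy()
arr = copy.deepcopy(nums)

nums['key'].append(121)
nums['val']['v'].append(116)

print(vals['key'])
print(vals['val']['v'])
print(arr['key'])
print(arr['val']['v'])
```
[1, 7, 9, 121]
[3, 8, 2, 116]
[1, 7, 9]
[3, 8, 2]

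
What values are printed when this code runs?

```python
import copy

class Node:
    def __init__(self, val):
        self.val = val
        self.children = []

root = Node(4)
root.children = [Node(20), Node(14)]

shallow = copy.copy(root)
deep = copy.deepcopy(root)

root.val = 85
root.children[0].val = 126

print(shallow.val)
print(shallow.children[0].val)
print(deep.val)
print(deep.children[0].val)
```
4
126
4
20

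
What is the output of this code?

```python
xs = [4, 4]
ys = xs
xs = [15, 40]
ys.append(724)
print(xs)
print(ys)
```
[15, 40]
[4, 4, 724]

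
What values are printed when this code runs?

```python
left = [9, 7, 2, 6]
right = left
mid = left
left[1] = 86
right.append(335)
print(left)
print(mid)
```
[9, 86, 2, 6, 335]
[9, 86, 2, 6, 335]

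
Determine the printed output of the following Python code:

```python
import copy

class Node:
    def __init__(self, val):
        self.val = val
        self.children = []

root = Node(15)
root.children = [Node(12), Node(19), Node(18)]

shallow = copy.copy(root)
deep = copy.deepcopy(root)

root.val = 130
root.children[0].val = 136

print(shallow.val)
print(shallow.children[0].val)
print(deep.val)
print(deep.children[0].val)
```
15
136
15
12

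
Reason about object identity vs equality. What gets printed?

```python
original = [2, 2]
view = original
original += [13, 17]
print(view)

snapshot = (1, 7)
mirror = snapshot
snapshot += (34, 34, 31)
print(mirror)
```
[2, 2, 13, 17]
(1, 7)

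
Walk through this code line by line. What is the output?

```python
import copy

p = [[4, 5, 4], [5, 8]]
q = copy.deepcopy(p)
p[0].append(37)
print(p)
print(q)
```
[[4, 5, 4, 37], [5, 8]]
[[4, 5, 4], [5, 8]]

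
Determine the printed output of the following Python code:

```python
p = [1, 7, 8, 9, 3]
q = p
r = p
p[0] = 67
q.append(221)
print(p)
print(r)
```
[67, 7, 8, 9, 3, 221]
[67, 7, 8, 9, 3, 221]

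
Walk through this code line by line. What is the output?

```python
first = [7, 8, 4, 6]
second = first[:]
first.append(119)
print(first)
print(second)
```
[7, 8, 4, 6, 119]
[7, 8, 4, 6]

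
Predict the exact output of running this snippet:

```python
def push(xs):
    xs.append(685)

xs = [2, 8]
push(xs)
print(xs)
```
[2, 8, 685]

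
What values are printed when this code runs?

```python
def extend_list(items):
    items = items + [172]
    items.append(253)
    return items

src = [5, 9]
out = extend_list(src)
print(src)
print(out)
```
[5, 9]
[5, 9, 172, 253]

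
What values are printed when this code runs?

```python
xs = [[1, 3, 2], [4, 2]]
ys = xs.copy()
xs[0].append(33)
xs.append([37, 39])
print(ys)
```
[[1, 3, 2, 33], [4, 2]]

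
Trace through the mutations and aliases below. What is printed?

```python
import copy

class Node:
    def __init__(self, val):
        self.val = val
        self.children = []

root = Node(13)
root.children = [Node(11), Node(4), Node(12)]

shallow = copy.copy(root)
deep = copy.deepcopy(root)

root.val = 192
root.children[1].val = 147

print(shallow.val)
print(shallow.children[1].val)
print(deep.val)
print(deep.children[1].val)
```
13
147
13
4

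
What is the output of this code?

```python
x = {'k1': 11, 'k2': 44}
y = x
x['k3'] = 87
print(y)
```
{'k1': 11, 'k2': 44, 'k3': 87}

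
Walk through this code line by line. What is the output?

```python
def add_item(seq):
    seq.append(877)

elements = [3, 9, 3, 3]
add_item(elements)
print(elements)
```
[3, 9, 3, 3, 877]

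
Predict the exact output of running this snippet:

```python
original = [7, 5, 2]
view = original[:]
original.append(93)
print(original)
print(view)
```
[7, 5, 2, 93]
[7, 5, 2]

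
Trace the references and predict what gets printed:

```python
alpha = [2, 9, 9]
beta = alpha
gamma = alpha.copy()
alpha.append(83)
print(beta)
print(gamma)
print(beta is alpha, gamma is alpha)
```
[2, 9, 9, 83]
[2, 9, 9]
True False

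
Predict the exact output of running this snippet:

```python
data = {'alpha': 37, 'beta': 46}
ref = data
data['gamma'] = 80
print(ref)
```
{'alpha': 37, 'beta': 46, 'gamma': 80}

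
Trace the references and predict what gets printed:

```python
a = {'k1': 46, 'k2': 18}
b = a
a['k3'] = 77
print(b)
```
{'k1': 46, 'k2': 18, 'k3': 77}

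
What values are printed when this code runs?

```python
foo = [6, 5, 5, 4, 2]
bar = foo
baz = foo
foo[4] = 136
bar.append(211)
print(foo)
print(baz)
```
[6, 5, 5, 4, 136, 211]
[6, 5, 5, 4, 136, 211]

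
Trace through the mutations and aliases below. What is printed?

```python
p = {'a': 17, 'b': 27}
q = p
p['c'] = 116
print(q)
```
{'a': 17, 'b': 27, 'c': 116}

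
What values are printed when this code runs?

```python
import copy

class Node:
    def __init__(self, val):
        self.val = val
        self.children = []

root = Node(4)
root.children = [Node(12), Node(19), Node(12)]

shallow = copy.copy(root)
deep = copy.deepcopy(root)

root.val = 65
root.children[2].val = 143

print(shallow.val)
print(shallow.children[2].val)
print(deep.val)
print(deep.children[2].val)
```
4
143
4
12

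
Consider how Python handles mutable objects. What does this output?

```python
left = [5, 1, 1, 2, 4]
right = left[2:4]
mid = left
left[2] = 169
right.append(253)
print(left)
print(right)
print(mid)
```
[5, 1, 169, 2, 4]
[1, 2, 253]
[5, 1, 169, 2, 4]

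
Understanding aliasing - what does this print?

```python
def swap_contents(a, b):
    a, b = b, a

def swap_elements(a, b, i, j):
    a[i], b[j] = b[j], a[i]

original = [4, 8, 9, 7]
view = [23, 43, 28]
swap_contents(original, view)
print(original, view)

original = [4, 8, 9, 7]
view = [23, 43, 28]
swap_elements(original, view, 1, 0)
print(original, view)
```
[4, 8, 9, 7] [23, 43, 28]
[4, 23, 9, 7] [8, 43, 28]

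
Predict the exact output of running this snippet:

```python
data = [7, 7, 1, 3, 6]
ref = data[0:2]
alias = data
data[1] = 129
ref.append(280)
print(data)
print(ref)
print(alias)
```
[7, 129, 1, 3, 6]
[7, 7, 280]
[7, 129, 1, 3, 6]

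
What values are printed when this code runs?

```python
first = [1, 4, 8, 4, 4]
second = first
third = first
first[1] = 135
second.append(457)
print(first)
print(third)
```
[1, 135, 8, 4, 4, 457]
[1, 135, 8, 4, 4, 457]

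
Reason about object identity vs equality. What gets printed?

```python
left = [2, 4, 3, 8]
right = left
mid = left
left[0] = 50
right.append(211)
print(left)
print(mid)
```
[50, 4, 3, 8, 211]
[50, 4, 3, 8, 211]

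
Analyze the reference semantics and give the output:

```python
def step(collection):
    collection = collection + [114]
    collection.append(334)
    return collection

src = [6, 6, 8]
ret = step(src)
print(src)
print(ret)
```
[6, 6, 8]
[6, 6, 8, 114, 334]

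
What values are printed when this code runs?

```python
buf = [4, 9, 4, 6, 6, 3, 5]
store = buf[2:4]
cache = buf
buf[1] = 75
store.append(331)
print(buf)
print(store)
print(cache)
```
[4, 75, 4, 6, 6, 3, 5]
[4, 6, 331]
[4, 75, 4, 6, 6, 3, 5]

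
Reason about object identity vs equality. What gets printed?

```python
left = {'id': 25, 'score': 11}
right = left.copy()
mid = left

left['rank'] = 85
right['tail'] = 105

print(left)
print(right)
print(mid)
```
{'id': 25, 'score': 11, 'rank': 85}
{'id': 25, 'score': 11, 'tail': 105}
{'id': 25, 'score': 11, 'rank': 85}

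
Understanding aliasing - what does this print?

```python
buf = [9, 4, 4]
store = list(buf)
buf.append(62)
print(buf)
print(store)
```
[9, 4, 4, 62]
[9, 4, 4]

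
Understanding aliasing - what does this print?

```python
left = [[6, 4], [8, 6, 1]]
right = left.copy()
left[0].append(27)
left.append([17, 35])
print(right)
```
[[6, 4, 27], [8, 6, 1]]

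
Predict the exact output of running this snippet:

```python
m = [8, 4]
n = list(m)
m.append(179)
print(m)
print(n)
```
[8, 4, 179]
[8, 4]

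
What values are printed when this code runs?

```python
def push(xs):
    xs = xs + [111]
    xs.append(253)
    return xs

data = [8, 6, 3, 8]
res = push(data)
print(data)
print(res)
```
[8, 6, 3, 8]
[8, 6, 3, 8, 111, 253]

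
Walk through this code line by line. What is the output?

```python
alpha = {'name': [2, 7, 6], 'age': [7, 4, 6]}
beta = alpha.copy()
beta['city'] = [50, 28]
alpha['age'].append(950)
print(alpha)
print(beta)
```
{'name': [2, 7, 6], 'age': [7, 4, 6, 950]}
{'name': [2, 7, 6], 'age': [7, 4, 6, 950], 'city': [50, 28]}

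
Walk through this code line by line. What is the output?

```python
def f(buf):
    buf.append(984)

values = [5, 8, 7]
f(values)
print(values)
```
[5, 8, 7, 984]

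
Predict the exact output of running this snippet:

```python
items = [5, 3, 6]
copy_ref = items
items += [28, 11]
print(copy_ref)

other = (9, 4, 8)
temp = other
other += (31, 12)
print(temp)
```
[5, 3, 6, 28, 11]
(9, 4, 8)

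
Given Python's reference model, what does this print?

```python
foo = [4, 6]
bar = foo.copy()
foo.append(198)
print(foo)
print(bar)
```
[4, 6, 198]
[4, 6]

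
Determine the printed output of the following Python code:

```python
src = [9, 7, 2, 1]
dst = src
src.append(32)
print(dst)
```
[9, 7, 2, 1, 32]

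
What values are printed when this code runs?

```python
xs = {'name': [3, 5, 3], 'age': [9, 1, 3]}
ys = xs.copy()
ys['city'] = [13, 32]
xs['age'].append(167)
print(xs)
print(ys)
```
{'name': [3, 5, 3], 'age': [9, 1, 3, 167]}
{'name': [3, 5, 3], 'age': [9, 1, 3, 167], 'city': [13, 32]}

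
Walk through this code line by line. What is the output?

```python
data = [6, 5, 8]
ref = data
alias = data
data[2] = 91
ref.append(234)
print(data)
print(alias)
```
[6, 5, 91, 234]
[6, 5, 91, 234]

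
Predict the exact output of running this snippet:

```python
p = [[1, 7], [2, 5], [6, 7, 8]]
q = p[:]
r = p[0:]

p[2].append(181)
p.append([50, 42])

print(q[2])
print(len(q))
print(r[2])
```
[6, 7, 8, 181]
3
[6, 7, 8, 181]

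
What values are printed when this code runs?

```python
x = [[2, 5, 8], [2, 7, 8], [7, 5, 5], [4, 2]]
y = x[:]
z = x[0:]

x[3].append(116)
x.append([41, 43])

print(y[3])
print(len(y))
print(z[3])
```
[4, 2, 116]
4
[4, 2, 116]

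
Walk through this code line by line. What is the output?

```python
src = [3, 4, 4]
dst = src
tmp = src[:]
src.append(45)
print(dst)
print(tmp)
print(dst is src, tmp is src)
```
[3, 4, 4, 45]
[3, 4, 4]
True False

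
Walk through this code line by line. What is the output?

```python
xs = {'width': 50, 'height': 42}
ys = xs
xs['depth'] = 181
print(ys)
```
{'width': 50, 'height': 42, 'depth': 181}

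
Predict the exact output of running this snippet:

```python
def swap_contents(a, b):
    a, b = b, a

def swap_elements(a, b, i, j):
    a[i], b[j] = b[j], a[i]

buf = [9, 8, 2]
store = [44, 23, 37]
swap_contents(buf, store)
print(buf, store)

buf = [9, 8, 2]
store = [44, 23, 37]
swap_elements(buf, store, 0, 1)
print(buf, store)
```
[9, 8, 2] [44, 23, 37]
[23, 8, 2] [44, 9, 37]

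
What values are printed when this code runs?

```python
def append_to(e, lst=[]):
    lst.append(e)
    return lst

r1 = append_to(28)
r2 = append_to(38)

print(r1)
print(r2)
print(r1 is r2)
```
[28, 38]
[28, 38]
True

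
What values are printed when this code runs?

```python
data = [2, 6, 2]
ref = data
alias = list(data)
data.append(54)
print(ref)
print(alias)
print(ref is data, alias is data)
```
[2, 6, 2, 54]
[2, 6, 2]
True False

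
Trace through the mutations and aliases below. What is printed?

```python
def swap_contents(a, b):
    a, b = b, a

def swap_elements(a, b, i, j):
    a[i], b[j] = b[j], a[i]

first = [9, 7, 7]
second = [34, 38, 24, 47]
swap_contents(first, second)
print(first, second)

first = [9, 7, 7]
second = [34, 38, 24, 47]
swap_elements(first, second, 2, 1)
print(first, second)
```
[9, 7, 7] [34, 38, 24, 47]
[9, 7, 38] [34, 7, 24, 47]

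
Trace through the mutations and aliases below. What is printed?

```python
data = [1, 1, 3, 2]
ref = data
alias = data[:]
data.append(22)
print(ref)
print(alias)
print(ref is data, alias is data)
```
[1, 1, 3, 2, 22]
[1, 1, 3, 2]
True False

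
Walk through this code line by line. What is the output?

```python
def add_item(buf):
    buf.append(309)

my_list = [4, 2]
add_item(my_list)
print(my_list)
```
[4, 2, 309]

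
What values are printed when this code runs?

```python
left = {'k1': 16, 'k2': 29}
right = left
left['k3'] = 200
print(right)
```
{'k1': 16, 'k2': 29, 'k3': 200}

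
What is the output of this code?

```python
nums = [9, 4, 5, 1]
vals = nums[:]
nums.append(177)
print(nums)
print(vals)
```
[9, 4, 5, 1, 177]
[9, 4, 5, 1]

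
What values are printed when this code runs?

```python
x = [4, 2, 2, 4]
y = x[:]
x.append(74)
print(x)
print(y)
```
[4, 2, 2, 4, 74]
[4, 2, 2, 4]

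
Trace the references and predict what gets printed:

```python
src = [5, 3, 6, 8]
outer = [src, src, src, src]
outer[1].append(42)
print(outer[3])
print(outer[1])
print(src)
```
[5, 3, 6, 8, 42]
[5, 3, 6, 8, 42]
[5, 3, 6, 8, 42]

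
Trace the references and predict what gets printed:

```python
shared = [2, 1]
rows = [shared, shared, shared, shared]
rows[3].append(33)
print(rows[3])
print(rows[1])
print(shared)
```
[2, 1, 33]
[2, 1, 33]
[2, 1, 33]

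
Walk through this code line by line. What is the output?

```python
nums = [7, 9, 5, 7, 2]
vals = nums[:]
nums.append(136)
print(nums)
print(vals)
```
[7, 9, 5, 7, 2, 136]
[7, 9, 5, 7, 2]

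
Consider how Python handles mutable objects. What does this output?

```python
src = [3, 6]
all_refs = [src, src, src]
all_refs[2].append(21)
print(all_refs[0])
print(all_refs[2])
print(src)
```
[3, 6, 21]
[3, 6, 21]
[3, 6, 21]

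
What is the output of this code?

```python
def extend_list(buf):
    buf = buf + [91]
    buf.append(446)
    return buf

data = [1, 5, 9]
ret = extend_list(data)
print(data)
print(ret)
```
[1, 5, 9]
[1, 5, 9, 91, 446]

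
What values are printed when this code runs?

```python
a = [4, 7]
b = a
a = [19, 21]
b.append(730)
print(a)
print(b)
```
[19, 21]
[4, 7, 730]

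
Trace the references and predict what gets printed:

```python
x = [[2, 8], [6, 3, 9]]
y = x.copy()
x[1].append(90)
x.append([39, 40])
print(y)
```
[[2, 8], [6, 3, 9, 90]]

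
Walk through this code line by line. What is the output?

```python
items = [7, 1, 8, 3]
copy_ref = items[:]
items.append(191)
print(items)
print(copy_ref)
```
[7, 1, 8, 3, 191]
[7, 1, 8, 3]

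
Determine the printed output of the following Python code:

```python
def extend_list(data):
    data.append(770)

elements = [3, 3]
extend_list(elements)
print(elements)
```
[3, 3, 770]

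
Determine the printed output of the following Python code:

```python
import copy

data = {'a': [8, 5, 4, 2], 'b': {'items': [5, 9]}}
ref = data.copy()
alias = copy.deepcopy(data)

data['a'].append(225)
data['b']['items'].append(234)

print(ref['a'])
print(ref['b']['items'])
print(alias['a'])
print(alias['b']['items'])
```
[8, 5, 4, 2, 225]
[5, 9, 234]
[8, 5, 4, 2]
[5, 9]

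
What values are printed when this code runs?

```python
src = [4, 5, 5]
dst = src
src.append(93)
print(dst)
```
[4, 5, 5, 93]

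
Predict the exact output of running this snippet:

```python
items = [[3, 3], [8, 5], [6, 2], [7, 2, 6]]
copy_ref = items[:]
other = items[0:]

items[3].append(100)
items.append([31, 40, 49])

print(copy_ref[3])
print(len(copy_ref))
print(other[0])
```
[7, 2, 6, 100]
4
[3, 3]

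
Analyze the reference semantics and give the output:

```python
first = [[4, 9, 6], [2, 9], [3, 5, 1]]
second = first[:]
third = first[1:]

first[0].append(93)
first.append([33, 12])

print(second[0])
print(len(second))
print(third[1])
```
[4, 9, 6, 93]
3
[3, 5, 1]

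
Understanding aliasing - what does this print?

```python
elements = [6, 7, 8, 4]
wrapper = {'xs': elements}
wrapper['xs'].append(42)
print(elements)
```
[6, 7, 8, 4, 42]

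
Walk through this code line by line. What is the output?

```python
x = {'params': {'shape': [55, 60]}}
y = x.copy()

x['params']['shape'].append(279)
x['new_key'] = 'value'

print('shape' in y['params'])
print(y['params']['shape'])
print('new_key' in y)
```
True
[55, 60, 279]
False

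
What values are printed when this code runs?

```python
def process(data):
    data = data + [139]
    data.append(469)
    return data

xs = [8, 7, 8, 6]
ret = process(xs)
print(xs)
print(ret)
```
[8, 7, 8, 6]
[8, 7, 8, 6, 139, 469]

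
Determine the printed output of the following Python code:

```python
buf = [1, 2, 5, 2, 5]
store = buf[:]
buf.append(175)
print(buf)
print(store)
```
[1, 2, 5, 2, 5, 175]
[1, 2, 5, 2, 5]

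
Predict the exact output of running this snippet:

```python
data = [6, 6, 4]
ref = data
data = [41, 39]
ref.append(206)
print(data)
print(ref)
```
[41, 39]
[6, 6, 4, 206]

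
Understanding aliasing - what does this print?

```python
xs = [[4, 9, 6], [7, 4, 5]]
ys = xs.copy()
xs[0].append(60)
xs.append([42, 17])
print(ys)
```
[[4, 9, 6, 60], [7, 4, 5]]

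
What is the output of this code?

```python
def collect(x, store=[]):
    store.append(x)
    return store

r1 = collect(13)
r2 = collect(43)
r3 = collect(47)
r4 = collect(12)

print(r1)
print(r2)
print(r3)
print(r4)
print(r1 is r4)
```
[13, 43, 47, 12]
[13, 43, 47, 12]
[13, 43, 47, 12]
[13, 43, 47, 12]
True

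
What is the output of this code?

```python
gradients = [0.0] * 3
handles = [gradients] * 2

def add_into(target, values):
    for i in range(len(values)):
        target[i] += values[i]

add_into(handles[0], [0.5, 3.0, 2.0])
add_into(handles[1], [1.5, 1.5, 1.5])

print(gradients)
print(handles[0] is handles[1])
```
[2.0, 4.5, 3.5]
True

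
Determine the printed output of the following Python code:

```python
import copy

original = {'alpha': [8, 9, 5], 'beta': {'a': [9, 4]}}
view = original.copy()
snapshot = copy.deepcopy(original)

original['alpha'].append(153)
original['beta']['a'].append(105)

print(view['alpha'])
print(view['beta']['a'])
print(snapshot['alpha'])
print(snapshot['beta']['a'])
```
[8, 9, 5, 153]
[9, 4, 105]
[8, 9, 5]
[9, 4]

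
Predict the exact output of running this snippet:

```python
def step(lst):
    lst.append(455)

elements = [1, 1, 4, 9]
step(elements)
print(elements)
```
[1, 1, 4, 9, 455]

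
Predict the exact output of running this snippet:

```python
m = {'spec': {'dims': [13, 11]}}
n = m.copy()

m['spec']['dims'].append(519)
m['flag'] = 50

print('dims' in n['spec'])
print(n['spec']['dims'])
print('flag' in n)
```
True
[13, 11, 519]
False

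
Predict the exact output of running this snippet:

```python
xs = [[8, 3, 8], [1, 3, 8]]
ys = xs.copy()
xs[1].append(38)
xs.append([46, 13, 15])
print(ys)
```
[[8, 3, 8], [1, 3, 8, 38]]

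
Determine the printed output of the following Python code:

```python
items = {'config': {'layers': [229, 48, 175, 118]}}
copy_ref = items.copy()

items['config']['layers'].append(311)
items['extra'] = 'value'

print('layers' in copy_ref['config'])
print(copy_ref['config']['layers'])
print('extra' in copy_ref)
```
True
[229, 48, 175, 118, 311]
False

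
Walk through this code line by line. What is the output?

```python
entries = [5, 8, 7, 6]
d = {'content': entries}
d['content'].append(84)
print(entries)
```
[5, 8, 7, 6, 84]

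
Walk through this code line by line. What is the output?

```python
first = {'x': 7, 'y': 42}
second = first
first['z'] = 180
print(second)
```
{'x': 7, 'y': 42, 'z': 180}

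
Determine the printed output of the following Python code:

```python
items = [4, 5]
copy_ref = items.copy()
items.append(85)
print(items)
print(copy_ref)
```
[4, 5, 85]
[4, 5]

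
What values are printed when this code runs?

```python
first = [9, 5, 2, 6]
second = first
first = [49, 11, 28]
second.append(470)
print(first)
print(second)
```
[49, 11, 28]
[9, 5, 2, 6, 470]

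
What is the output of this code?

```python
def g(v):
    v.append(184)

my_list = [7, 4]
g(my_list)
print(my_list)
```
[7, 4, 184]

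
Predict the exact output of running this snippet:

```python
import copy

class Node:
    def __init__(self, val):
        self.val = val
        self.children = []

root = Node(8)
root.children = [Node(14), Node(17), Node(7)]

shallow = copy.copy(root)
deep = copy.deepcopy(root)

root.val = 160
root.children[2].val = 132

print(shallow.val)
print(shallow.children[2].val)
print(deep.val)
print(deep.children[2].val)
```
8
132
8
7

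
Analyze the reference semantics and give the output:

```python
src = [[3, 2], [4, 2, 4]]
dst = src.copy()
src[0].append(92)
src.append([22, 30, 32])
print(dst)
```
[[3, 2, 92], [4, 2, 4]]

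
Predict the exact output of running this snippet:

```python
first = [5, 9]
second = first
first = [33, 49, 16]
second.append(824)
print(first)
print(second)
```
[33, 49, 16]
[5, 9, 824]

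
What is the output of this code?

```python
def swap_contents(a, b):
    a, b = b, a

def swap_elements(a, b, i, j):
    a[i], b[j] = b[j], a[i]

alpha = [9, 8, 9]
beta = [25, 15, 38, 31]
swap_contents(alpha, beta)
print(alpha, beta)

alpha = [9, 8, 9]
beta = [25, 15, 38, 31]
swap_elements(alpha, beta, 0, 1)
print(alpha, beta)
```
[9, 8, 9] [25, 15, 38, 31]
[15, 8, 9] [25, 9, 38, 31]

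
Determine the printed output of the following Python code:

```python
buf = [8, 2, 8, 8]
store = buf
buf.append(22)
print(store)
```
[8, 2, 8, 8, 22]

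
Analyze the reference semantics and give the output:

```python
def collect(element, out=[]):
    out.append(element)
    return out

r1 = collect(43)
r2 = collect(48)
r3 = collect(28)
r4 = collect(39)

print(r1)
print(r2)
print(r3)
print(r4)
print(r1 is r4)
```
[43, 48, 28, 39]
[43, 48, 28, 39]
[43, 48, 28, 39]
[43, 48, 28, 39]
True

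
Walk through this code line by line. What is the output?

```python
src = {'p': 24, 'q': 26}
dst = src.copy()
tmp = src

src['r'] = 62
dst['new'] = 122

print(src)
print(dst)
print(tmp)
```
{'p': 24, 'q': 26, 'r': 62}
{'p': 24, 'q': 26, 'new': 122}
{'p': 24, 'q': 26, 'r': 62}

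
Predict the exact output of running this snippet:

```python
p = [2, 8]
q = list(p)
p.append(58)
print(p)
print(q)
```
[2, 8, 58]
[2, 8]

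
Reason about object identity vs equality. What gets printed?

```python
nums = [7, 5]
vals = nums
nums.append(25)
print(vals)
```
[7, 5, 25]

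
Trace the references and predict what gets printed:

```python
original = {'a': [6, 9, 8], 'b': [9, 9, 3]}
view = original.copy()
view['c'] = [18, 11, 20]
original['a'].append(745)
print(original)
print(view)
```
{'a': [6, 9, 8, 745], 'b': [9, 9, 3]}
{'a': [6, 9, 8, 745], 'b': [9, 9, 3], 'c': [18, 11, 20]}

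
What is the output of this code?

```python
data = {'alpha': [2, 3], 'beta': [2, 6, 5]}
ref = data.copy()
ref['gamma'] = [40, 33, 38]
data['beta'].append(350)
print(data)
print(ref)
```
{'alpha': [2, 3], 'beta': [2, 6, 5, 350]}
{'alpha': [2, 3], 'beta': [2, 6, 5, 350], 'gamma': [40, 33, 38]}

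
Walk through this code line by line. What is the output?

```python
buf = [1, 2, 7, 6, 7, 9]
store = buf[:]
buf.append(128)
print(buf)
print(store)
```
[1, 2, 7, 6, 7, 9, 128]
[1, 2, 7, 6, 7, 9]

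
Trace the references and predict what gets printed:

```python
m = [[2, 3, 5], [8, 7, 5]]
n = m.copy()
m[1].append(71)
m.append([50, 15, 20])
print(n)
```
[[2, 3, 5], [8, 7, 5, 71]]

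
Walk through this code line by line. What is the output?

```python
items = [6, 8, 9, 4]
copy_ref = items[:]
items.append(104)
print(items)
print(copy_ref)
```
[6, 8, 9, 4, 104]
[6, 8, 9, 4]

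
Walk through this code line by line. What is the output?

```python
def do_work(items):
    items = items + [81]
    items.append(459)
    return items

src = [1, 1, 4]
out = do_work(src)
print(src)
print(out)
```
[1, 1, 4]
[1, 1, 4, 81, 459]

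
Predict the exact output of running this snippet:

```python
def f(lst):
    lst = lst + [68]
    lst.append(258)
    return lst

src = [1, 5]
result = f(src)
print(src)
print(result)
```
[1, 5]
[1, 5, 68, 258]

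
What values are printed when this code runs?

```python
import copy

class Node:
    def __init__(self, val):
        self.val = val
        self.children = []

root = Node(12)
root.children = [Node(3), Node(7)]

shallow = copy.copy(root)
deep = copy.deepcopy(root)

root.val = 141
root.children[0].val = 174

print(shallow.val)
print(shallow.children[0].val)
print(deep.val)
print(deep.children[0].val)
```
12
174
12
3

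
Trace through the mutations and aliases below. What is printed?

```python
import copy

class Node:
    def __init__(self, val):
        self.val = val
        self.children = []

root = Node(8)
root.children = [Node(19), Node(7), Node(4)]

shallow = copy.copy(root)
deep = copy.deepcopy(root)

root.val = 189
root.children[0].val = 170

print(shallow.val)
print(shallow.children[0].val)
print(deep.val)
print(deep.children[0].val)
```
8
170
8
19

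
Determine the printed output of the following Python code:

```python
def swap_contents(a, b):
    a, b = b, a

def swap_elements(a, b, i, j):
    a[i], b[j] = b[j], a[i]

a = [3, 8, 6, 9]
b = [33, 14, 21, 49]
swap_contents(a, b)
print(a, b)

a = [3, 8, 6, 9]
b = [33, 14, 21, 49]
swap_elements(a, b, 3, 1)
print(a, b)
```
[3, 8, 6, 9] [33, 14, 21, 49]
[3, 8, 6, 14] [33, 9, 21, 49]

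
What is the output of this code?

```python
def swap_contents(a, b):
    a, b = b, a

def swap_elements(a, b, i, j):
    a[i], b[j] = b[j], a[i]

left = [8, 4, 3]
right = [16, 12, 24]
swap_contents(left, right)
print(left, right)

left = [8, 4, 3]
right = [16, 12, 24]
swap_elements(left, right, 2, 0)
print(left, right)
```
[8, 4, 3] [16, 12, 24]
[8, 4, 16] [3, 12, 24]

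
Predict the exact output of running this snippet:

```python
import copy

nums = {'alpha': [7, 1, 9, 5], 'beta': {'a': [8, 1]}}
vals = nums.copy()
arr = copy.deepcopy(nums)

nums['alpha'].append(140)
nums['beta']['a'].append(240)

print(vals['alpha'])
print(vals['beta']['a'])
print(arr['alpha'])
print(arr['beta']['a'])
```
[7, 1, 9, 5, 140]
[8, 1, 240]
[7, 1, 9, 5]
[8, 1]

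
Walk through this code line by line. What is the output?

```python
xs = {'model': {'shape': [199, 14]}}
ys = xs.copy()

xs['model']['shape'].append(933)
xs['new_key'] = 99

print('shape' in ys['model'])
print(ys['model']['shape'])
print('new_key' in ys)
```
True
[199, 14, 933]
False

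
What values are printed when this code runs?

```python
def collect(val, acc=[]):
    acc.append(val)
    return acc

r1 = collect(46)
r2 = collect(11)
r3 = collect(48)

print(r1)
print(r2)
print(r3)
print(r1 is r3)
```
[46, 11, 48]
[46, 11, 48]
[46, 11, 48]
True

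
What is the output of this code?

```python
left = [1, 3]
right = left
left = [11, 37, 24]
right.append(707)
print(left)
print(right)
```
[11, 37, 24]
[1, 3, 707]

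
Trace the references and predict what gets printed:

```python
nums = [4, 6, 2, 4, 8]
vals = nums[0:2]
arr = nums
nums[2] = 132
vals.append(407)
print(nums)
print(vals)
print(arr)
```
[4, 6, 132, 4, 8]
[4, 6, 407]
[4, 6, 132, 4, 8]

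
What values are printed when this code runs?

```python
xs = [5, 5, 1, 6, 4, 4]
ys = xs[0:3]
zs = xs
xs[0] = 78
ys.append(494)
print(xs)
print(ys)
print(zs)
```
[78, 5, 1, 6, 4, 4]
[5, 5, 1, 494]
[78, 5, 1, 6, 4, 4]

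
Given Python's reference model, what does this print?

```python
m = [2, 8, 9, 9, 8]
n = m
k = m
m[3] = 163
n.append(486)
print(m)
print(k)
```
[2, 8, 9, 163, 8, 486]
[2, 8, 9, 163, 8, 486]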